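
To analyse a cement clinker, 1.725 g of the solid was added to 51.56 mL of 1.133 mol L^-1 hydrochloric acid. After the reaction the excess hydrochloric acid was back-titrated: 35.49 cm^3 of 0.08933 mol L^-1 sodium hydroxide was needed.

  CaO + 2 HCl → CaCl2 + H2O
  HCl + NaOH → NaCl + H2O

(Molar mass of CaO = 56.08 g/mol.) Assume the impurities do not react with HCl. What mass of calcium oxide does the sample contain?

n(HCl) added = 0.05156 × 1.133 = 0.05842 mol
n(NaOH) used in back-titration = 0.03549 × 0.08933 = 3.170 × 10^-3 mol
n(HCl) left over = 3.170 × 10^-3 mol (1:1 ratio)
n(HCl) consumed by analyte = 0.05842 − 3.170 × 10^-3 = 0.05525 mol
From the 1:2 ratio, n(CaO) = 1/2 × 0.05525 = 0.02762 mol
mass of CaO = 0.02762 × 56.08 = 1.549 g

1.549 g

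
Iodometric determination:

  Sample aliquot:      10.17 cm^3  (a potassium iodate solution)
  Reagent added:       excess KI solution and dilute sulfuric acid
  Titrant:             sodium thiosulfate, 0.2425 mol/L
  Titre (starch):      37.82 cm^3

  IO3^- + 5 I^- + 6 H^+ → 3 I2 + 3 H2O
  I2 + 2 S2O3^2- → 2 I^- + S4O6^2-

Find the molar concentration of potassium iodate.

0.1503 mol/L

n(S2O3^2-) = 0.03782 × 0.2425 = 9.171 × 10^-3 mol
n(I2) = n(S2O3^2-)/2 = 4.586 × 10^-3 mol
From the 1:3 ratio, n(IO3^-) in the aliquot = 1/3 × 4.586 × 10^-3 = 1.529 × 10^-3 mol
[IO3^-] = 1.529 × 10^-3 / 0.01017 = 0.1503 mol/L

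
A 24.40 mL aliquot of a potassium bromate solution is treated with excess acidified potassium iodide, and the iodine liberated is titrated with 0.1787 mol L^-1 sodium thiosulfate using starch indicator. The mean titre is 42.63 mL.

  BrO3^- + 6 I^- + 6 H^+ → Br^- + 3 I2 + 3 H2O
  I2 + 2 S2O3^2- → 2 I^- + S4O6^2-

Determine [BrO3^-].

0.05204 mol/L

n(S2O3^2-) = 0.04263 × 0.1787 = 7.618 × 10^-3 mol
n(I2) = n(S2O3^2-)/2 = 3.809 × 10^-3 mol
From the 1:3 ratio, n(BrO3^-) in the aliquot = 1/3 × 3.809 × 10^-3 = 1.270 × 10^-3 mol
[BrO3^-] = 1.270 × 10^-3 / 0.02440 = 0.05204 mol/L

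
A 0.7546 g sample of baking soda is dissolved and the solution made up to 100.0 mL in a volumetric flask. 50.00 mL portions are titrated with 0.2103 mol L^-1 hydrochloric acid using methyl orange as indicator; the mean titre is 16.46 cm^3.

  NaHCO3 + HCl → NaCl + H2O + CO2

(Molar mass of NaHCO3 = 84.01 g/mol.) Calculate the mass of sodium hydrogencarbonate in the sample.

0.5816 g

n(HCl) per titration = 0.01646 × 0.2103 = 3.462 × 10^-3 mol
n(NaHCO3) in each aliquot = 3.462 × 10^-3 mol (1:1 ratio)
n(NaHCO3) in the whole flask = 3.462 × 10^-3 × 100.0/50.00 = 6.923 × 10^-3 mol
mass of NaHCO3 = 6.923 × 10^-3 × 84.01 = 0.5816 g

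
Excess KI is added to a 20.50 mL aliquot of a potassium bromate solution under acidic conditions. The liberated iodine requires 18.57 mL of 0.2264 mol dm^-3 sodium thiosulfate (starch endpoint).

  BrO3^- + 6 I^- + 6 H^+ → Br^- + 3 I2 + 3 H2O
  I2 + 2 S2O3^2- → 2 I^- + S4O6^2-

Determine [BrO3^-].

0.03418 mol/L

n(S2O3^2-) = 0.01857 × 0.2264 = 4.204 × 10^-3 mol
n(I2) = n(S2O3^2-)/2 = 2.102 × 10^-3 mol
From the 1:3 ratio, n(BrO3^-) in the aliquot = 1/3 × 2.102 × 10^-3 = 7.007 × 10^-4 mol
[BrO3^-] = 7.007 × 10^-4 / 0.02050 = 0.03418 mol/L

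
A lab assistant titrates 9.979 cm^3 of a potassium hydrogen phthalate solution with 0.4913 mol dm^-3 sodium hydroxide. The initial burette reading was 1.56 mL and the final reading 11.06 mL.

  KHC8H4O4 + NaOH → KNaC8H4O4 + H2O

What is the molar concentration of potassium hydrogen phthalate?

n(NaOH) = 0.009500 L × 0.4913 mol/L = 4.667 × 10^-3 mol
n(KHC8H4O4) = 4.667 × 10^-3 mol (1:1 mole ratio)
[KHC8H4O4] = 4.667 × 10^-3 mol / 0.009979 L = 0.4677 mol/L

0.4677 mol/L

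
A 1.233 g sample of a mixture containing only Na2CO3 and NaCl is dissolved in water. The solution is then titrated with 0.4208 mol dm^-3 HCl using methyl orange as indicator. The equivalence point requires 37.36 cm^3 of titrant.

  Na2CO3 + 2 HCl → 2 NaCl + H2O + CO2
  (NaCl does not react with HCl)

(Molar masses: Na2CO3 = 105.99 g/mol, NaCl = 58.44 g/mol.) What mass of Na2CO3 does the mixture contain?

0.8331 g

n(HCl) = 0.03736 × 0.4208 = 0.01572 mol
Let x = n(Na2CO3), y = n(NaCl).
Titrant: 2x = 0.01572;  mass: 105.99x + 58.44y = 1.233
Solving, x = 7.861 × 10^-3 mol, y = 6.842 × 10^-3 mol
mass of Na2CO3 = 7.861 × 10^-3 × 105.99 = 0.8331 g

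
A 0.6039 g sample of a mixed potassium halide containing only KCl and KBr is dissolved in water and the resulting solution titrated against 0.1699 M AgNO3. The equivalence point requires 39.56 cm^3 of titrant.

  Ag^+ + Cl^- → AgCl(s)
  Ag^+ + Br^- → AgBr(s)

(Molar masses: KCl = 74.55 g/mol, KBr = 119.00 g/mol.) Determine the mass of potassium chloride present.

0.3286 g

n(AgNO3) = 0.03956 × 0.1699 = 6.721 × 10^-3 mol
Let x = n(KCl), y = n(KBr).
Titrant: 1x + 1y = 6.721 × 10^-3;  mass: 74.55x + 119.00y = 0.6039
Solving, x = 4.408 × 10^-3 mol, y = 2.313 × 10^-3 mol
mass of KCl = 4.408 × 10^-3 × 74.55 = 0.3286 g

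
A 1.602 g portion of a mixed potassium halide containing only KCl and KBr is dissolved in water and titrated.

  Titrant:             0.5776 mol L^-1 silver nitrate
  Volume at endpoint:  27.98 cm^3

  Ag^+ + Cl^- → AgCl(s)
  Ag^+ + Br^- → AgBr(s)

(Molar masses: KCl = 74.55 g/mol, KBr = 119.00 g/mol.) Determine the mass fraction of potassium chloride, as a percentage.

n(AgNO3) = 0.02798 × 0.5776 = 0.01616 mol
Let x = n(KCl), y = n(KBr).
Titrant: 1x + 1y = 0.01616;  mass: 74.55x + 119.00y = 1.602
Solving, x = 7.226 × 10^-3 mol, y = 8.935 × 10^-3 mol
mass of KCl = 7.226 × 10^-3 × 74.55 = 0.5387 g
% KCl = 0.5387 / 1.602 × 100 = 33.63 %

33.63 %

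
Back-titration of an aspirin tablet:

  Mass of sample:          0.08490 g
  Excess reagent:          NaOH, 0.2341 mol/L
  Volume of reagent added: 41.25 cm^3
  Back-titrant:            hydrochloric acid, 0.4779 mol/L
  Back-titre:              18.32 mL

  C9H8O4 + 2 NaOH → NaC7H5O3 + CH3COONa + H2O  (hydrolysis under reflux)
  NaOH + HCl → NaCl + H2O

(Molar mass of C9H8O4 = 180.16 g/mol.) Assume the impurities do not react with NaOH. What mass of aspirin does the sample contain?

n(NaOH) added = 0.04125 × 0.2341 = 9.657 × 10^-3 mol
n(HCl) used in back-titration = 0.01832 × 0.4779 = 8.755 × 10^-3 mol
n(NaOH) left over = 8.755 × 10^-3 mol (1:1 ratio)
n(NaOH) consumed by analyte = 9.657 × 10^-3 − 8.755 × 10^-3 = 9.015 × 10^-4 mol
From the 1:2 ratio, n(C9H8O4) = 1/2 × 9.015 × 10^-4 = 4.507 × 10^-4 mol
mass of C9H8O4 = 4.507 × 10^-4 × 180.16 = 0.08121 g

0.08121 g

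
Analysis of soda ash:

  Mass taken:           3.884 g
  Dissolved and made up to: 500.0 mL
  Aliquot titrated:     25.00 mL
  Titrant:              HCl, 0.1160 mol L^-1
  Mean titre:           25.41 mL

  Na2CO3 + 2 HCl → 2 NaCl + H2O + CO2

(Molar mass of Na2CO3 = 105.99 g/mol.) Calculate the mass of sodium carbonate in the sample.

3.124 g

n(HCl) per titration = 0.02541 × 0.1160 = 2.948 × 10^-3 mol
From the 1:2 ratio, n(Na2CO3) in each aliquot = 1/2 × 2.948 × 10^-3 = 1.474 × 10^-3 mol
n(Na2CO3) in the whole flask = 1.474 × 10^-3 × 500.0/25.00 = 0.02948 mol
mass of Na2CO3 = 0.02948 × 105.99 = 3.124 g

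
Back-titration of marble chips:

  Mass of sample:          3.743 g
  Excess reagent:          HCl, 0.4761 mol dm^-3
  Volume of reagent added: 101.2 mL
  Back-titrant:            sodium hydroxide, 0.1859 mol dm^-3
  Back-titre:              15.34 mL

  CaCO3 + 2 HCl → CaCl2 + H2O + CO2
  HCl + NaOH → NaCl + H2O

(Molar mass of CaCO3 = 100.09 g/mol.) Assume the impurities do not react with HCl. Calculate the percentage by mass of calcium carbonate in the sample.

60.61 %

n(HCl) added = 0.1012 × 0.4761 = 0.04818 mol
n(NaOH) used in back-titration = 0.01534 × 0.1859 = 2.852 × 10^-3 mol
n(HCl) left over = 2.852 × 10^-3 mol (1:1 ratio)
n(HCl) consumed by analyte = 0.04818 − 2.852 × 10^-3 = 0.04533 mol
From the 1:2 ratio, n(CaCO3) = 1/2 × 0.04533 = 0.02266 mol
mass of CaCO3 = 0.02266 × 100.09 = 2.269 g
% CaCO3 = 2.269 / 3.743 × 100 = 60.61 %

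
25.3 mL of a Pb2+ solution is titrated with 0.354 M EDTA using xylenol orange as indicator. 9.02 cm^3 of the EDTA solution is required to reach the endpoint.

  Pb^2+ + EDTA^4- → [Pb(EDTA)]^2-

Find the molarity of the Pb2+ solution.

0.126 M

n(EDTA) = 0.00902 L × 0.354 mol/L = 3.19 × 10^-3 mol
n(Pb2+) = 3.19 × 10^-3 mol (1:1 mole ratio)
[Pb2+] = 3.19 × 10^-3 mol / 0.0253 L = 0.126 mol/L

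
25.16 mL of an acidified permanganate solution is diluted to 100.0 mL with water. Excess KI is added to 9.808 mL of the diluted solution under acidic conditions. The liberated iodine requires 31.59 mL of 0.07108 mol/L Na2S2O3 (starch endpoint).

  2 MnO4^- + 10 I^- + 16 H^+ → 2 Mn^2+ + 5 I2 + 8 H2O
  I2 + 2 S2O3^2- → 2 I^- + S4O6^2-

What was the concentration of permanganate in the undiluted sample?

0.1820 mol/L

n(S2O3^2-) = 0.03159 × 0.07108 = 2.245 × 10^-3 mol
n(I2) = n(S2O3^2-)/2 = 1.123 × 10^-3 mol
From the 2:5 ratio, n(MnO4^-) in the aliquot = 2/5 × 1.123 × 10^-3 = 4.491 × 10^-4 mol
[MnO4^-]_dilute = 4.491 × 10^-4 / 0.009808 = 0.04579 mol/L
[MnO4^-]_original = 0.04579 × 100.0/25.16 = 0.1820 mol/L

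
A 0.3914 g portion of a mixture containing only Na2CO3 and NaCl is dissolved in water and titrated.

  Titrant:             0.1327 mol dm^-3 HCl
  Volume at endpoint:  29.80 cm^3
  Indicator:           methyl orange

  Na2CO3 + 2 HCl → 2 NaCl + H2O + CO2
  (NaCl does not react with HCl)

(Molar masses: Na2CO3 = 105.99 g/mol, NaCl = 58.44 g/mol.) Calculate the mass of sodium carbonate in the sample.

0.2096 g

n(HCl) = 0.02980 × 0.1327 = 3.954 × 10^-3 mol
Let x = n(Na2CO3), y = n(NaCl).
Titrant: 2x = 3.954 × 10^-3;  mass: 105.99x + 58.44y = 0.3914
Solving, x = 1.977 × 10^-3 mol, y = 3.111 × 10^-3 mol
mass of Na2CO3 = 1.977 × 10^-3 × 105.99 = 0.2096 g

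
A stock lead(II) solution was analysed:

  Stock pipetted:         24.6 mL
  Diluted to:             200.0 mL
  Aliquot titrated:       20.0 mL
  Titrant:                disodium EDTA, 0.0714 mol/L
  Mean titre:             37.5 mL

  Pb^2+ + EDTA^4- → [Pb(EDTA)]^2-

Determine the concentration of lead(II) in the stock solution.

1.09 mol/L

n(EDTA) = 0.0375 × 0.0714 = 2.68 × 10^-3 mol
n(Pb2+) in the aliquot = 2.68 × 10^-3 mol (1:1 ratio)
[Pb2+]_dilute = 2.68 × 10^-3 / 0.0200 = 0.134 mol/L
Dilution factor = 200.0 / 24.6 = 8.130
[Pb2+]_stock = 0.134 × 8.130 = 1.09 mol/L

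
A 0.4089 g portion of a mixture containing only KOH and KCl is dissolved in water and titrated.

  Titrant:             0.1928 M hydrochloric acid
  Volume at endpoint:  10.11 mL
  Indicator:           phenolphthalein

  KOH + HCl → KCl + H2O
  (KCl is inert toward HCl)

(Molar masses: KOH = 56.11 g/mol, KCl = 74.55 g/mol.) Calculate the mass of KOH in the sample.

0.1094 g

n(HCl) = 0.01011 × 0.1928 = 1.949 × 10^-3 mol
Let x = n(KOH), y = n(KCl).
Titrant: 1x = 1.949 × 10^-3;  mass: 56.11x + 74.55y = 0.4089
Solving, x = 1.949 × 10^-3 mol, y = 4.018 × 10^-3 mol
mass of KOH = 1.949 × 10^-3 × 56.11 = 0.1094 g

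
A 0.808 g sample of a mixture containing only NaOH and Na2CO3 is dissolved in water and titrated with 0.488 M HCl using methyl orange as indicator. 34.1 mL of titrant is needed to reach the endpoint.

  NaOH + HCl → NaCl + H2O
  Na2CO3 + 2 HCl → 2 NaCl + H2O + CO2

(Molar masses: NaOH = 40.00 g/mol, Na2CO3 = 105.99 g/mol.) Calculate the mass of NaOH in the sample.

n(HCl) = 0.0341 × 0.488 = 0.0166 mol
Let x = n(NaOH), y = n(Na2CO3).
Titrant: 1x + 2y = 0.0166;  mass: 40.00x + 105.99y = 0.808
Solving, x = 5.69 × 10^-3 mol, y = 5.48 × 10^-3 mol
mass of NaOH = 5.69 × 10^-3 × 40.00 = 0.227 g

0.227 g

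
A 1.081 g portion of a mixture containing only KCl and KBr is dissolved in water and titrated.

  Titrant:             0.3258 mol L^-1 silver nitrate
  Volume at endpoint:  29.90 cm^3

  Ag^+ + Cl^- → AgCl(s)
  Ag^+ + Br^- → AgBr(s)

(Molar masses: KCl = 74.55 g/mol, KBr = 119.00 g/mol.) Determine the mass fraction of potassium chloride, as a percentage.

12.14 %

n(AgNO3) = 0.02990 × 0.3258 = 9.741 × 10^-3 mol
Let x = n(KCl), y = n(KBr).
Titrant: 1x + 1y = 9.741 × 10^-3;  mass: 74.55x + 119.00y = 1.081
Solving, x = 1.760 × 10^-3 mol, y = 7.981 × 10^-3 mol
mass of KCl = 1.760 × 10^-3 × 74.55 = 0.1312 g
% KCl = 0.1312 / 1.081 × 100 = 12.14 %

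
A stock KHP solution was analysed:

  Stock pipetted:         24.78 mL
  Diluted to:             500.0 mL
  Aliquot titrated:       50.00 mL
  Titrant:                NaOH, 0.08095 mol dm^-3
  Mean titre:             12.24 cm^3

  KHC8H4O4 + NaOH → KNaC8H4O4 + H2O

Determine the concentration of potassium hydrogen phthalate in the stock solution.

0.3998 mol/L

n(NaOH) = 0.01224 × 0.08095 = 9.908 × 10^-4 mol
n(KHC8H4O4) in the aliquot = 9.908 × 10^-4 mol (1:1 ratio)
[KHC8H4O4]_dilute = 9.908 × 10^-4 / 0.05000 = 0.01982 mol/L
Dilution factor = 500.0 / 24.78 = 20.18
[KHC8H4O4]_stock = 0.01982 × 20.18 = 0.3998 mol/L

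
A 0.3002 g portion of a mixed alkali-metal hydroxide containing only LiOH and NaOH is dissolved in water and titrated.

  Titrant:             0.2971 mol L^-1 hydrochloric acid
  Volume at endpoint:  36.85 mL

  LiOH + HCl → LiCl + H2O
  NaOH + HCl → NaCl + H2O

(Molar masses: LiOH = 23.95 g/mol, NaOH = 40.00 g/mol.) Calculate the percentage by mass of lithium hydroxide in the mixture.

n(HCl) = 0.03685 × 0.2971 = 0.01095 mol
Let x = n(LiOH), y = n(NaOH).
Titrant: 1x + 1y = 0.01095;  mass: 23.95x + 40.00y = 0.3002
Solving, x = 8.581 × 10^-3 mol, y = 2.367 × 10^-3 mol
mass of LiOH = 8.581 × 10^-3 × 23.95 = 0.2055 g
% LiOH = 0.2055 / 0.3002 × 100 = 68.46 %

68.46 %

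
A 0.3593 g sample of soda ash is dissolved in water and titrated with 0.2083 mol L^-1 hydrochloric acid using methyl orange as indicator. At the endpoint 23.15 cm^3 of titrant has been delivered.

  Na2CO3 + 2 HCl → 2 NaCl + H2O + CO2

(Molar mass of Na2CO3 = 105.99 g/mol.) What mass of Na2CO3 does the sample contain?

n(HCl) = 0.02315 L × 0.2083 mol/L = 4.822 × 10^-3 mol
From the 1:2 ratio, n(Na2CO3) = 1/2 × 4.822 × 10^-3 = 2.411 × 10^-3 mol
mass of Na2CO3 = 2.411 × 10^-3 × 105.99 g/mol = 0.2555 g

0.2555 g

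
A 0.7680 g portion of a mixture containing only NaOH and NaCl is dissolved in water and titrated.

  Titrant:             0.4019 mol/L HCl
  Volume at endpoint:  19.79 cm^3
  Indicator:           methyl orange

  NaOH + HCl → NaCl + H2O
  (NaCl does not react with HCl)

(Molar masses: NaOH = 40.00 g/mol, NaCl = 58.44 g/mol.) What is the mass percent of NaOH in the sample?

41.43 %

n(HCl) = 0.01979 × 0.4019 = 7.954 × 10^-3 mol
Let x = n(NaOH), y = n(NaCl).
Titrant: 1x = 7.954 × 10^-3;  mass: 40.00x + 58.44y = 0.7680
Solving, x = 7.954 × 10^-3 mol, y = 7.698 × 10^-3 mol
mass of NaOH = 7.954 × 10^-3 × 40.00 = 0.3181 g
% NaOH = 0.3181 / 0.7680 × 100 = 41.43 %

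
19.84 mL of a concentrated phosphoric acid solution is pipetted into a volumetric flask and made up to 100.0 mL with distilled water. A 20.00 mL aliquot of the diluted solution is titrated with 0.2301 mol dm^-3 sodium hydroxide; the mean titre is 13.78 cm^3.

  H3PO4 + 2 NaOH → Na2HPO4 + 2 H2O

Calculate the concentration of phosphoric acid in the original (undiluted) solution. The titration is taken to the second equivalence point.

n(NaOH) = 0.01378 × 0.2301 = 3.171 × 10^-3 mol
From the 1:2 ratio, n(H3PO4) in the aliquot = 1/2 × 3.171 × 10^-3 = 1.585 × 10^-3 mol
[H3PO4]_dilute = 1.585 × 10^-3 / 0.02000 = 0.07927 mol/L
Dilution factor = 100.0 / 19.84 = 5.040
[H3PO4]_stock = 0.07927 × 5.040 = 0.3995 mol/L

0.3995 mol/L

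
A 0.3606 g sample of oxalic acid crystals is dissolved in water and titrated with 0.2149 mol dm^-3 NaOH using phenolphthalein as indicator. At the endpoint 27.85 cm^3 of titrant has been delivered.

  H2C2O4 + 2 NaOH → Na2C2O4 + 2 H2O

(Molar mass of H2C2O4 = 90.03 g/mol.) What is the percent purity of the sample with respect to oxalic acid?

74.71 %

n(NaOH) = 0.02785 L × 0.2149 mol/L = 5.985 × 10^-3 mol
From the 1:2 ratio, n(H2C2O4) = 1/2 × 5.985 × 10^-3 = 2.992 × 10^-3 mol
mass of H2C2O4 = 2.992 × 10^-3 × 90.03 g/mol = 0.2694 g
% H2C2O4 = 0.2694 / 0.3606 × 100 = 74.71 %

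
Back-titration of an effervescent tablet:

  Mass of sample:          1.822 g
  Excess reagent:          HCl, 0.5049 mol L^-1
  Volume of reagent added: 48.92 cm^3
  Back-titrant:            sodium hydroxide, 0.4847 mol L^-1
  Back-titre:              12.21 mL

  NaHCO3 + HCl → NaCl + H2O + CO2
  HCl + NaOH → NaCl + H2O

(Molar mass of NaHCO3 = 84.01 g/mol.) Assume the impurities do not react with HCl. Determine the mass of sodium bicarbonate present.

n(HCl) added = 0.04892 × 0.5049 = 0.02470 mol
n(NaOH) used in back-titration = 0.01221 × 0.4847 = 5.918 × 10^-3 mol
n(HCl) left over = 5.918 × 10^-3 mol (1:1 ratio)
n(HCl) consumed by analyte = 0.02470 − 5.918 × 10^-3 = 0.01878 mol
n(NaHCO3) = 0.01878 mol (1:1 ratio)
mass of NaHCO3 = 0.01878 × 84.01 = 1.578 g

1.578 g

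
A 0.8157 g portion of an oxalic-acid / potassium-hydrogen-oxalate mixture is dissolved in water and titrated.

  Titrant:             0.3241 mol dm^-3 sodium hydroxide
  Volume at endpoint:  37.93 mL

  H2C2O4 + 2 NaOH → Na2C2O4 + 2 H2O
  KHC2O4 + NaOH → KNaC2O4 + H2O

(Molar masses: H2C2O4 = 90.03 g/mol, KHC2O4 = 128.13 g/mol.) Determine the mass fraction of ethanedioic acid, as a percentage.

n(NaOH) = 0.03793 × 0.3241 = 0.01229 mol
Let x = n(H2C2O4), y = n(KHC2O4).
Titrant: 2x + 1y = 0.01229;  mass: 90.03x + 128.13y = 0.8157
Solving, x = 4.568 × 10^-3 mol, y = 3.156 × 10^-3 mol
mass of H2C2O4 = 4.568 × 10^-3 × 90.03 = 0.4113 g
% H2C2O4 = 0.4113 / 0.8157 × 100 = 50.42 %

50.42 %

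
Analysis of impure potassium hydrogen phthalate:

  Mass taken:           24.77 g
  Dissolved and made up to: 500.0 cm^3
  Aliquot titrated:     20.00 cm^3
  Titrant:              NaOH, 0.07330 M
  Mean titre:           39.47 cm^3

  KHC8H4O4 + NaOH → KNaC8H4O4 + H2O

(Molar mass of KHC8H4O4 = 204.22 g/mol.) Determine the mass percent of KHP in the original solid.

59.63 %

n(NaOH) per titration = 0.03947 × 0.07330 = 2.893 × 10^-3 mol
n(KHC8H4O4) in each aliquot = 2.893 × 10^-3 mol (1:1 ratio)
n(KHC8H4O4) in the whole flask = 2.893 × 10^-3 × 500.0/20.00 = 0.07233 mol
mass of KHC8H4O4 = 0.07233 × 204.22 = 14.77 g
% KHC8H4O4 = 14.77 / 24.77 × 100 = 59.63 %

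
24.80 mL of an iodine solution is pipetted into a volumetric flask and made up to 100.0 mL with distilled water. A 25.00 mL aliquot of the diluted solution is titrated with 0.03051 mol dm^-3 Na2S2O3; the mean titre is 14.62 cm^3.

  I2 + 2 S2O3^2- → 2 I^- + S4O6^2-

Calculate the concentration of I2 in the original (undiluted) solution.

n(Na2S2O3) = 0.01462 × 0.03051 = 4.461 × 10^-4 mol
From the 1:2 ratio, n(I2) in the aliquot = 1/2 × 4.461 × 10^-4 = 2.230 × 10^-4 mol
[I2]_dilute = 2.230 × 10^-4 / 0.02500 = 0.008921 mol/L
Dilution factor = 100.0 / 24.80 = 4.032
[I2]_stock = 0.008921 × 4.032 = 0.03597 mol/L

0.03597 mol/L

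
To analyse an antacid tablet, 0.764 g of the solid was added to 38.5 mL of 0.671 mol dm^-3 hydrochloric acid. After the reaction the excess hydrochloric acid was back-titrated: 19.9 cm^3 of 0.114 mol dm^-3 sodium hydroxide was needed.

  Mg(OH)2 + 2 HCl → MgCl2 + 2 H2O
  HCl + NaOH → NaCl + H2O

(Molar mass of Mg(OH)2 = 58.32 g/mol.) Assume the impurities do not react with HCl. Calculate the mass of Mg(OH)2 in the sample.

n(HCl) added = 0.0385 × 0.671 = 0.0258 mol
n(NaOH) used in back-titration = 0.0199 × 0.114 = 2.27 × 10^-3 mol
n(HCl) left over = 2.27 × 10^-3 mol (1:1 ratio)
n(HCl) consumed by analyte = 0.0258 − 2.27 × 10^-3 = 0.0236 mol
From the 1:2 ratio, n(Mg(OH)2) = 1/2 × 0.0236 = 0.0118 mol
mass of Mg(OH)2 = 0.0118 × 58.32 = 0.687 g

0.687 g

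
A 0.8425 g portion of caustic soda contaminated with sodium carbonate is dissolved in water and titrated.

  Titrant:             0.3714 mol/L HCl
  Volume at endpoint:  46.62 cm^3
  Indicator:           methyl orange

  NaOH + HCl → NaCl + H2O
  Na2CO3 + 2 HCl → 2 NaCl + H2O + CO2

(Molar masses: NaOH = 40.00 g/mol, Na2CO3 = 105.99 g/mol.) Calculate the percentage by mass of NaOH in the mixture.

n(HCl) = 0.04662 × 0.3714 = 0.01731 mol
Let x = n(NaOH), y = n(Na2CO3).
Titrant: 1x + 2y = 0.01731;  mass: 40.00x + 105.99y = 0.8425
Solving, x = 5.778 × 10^-3 mol, y = 5.768 × 10^-3 mol
mass of NaOH = 5.778 × 10^-3 × 40.00 = 0.2311 g
% NaOH = 0.2311 / 0.8425 × 100 = 27.43 %

27.43 %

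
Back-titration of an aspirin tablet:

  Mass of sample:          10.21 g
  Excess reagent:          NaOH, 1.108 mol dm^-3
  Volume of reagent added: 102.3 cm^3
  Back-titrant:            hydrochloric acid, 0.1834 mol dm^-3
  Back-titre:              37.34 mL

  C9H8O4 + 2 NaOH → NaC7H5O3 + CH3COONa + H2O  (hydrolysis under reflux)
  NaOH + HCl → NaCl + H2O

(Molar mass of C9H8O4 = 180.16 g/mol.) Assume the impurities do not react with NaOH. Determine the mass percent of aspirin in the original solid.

93.96 %

n(NaOH) added = 0.1023 × 1.108 = 0.1133 mol
n(HCl) used in back-titration = 0.03734 × 0.1834 = 6.848 × 10^-3 mol
n(NaOH) left over = 6.848 × 10^-3 mol (1:1 ratio)
n(NaOH) consumed by analyte = 0.1133 − 6.848 × 10^-3 = 0.1065 mol
From the 1:2 ratio, n(C9H8O4) = 1/2 × 0.1065 = 0.05325 mol
mass of C9H8O4 = 0.05325 × 180.16 = 9.594 g
% C9H8O4 = 9.594 / 10.21 × 100 = 93.96 %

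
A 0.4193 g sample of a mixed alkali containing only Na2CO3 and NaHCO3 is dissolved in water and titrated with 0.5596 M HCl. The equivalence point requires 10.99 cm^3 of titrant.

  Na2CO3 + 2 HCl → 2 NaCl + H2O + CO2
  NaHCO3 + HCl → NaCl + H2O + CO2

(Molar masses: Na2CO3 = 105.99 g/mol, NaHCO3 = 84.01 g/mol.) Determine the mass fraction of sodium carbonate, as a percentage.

n(HCl) = 0.01099 × 0.5596 = 6.150 × 10^-3 mol
Let x = n(Na2CO3), y = n(NaHCO3).
Titrant: 2x + 1y = 6.150 × 10^-3;  mass: 105.99x + 84.01y = 0.4193
Solving, x = 1.570 × 10^-3 mol, y = 3.011 × 10^-3 mol
mass of Na2CO3 = 1.570 × 10^-3 × 105.99 = 0.1664 g
% Na2CO3 = 0.1664 / 0.4193 × 100 = 39.68 %

39.68 %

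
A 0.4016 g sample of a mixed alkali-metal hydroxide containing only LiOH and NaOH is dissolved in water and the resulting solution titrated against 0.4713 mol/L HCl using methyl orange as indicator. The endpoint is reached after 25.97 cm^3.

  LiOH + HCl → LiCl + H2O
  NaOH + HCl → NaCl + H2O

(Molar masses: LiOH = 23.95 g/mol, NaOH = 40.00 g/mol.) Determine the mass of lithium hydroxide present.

n(HCl) = 0.02597 × 0.4713 = 0.01224 mol
Let x = n(LiOH), y = n(NaOH).
Titrant: 1x + 1y = 0.01224;  mass: 23.95x + 40.00y = 0.4016
Solving, x = 5.482 × 10^-3 mol, y = 6.758 × 10^-3 mol
mass of LiOH = 5.482 × 10^-3 × 23.95 = 0.1313 g

0.1313 g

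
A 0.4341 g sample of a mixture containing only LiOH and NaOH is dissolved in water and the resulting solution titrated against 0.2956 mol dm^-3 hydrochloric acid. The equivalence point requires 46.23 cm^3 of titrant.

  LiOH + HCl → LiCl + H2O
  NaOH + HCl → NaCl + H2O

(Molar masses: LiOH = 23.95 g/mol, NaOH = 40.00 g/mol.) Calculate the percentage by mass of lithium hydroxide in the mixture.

38.68 %

n(HCl) = 0.04623 × 0.2956 = 0.01367 mol
Let x = n(LiOH), y = n(NaOH).
Titrant: 1x + 1y = 0.01367;  mass: 23.95x + 40.00y = 0.4341
Solving, x = 7.011 × 10^-3 mol, y = 6.655 × 10^-3 mol
mass of LiOH = 7.011 × 10^-3 × 23.95 = 0.1679 g
% LiOH = 0.1679 / 0.4341 × 100 = 38.68 %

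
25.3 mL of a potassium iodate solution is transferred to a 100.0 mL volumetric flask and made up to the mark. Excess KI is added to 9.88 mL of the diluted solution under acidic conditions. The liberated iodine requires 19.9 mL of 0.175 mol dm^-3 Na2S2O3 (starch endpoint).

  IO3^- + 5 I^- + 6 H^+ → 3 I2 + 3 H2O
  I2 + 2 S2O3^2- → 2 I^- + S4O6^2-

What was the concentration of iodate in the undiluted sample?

0.232 mol/L

n(S2O3^2-) = 0.0199 × 0.175 = 3.48 × 10^-3 mol
n(I2) = n(S2O3^2-)/2 = 1.74 × 10^-3 mol
From the 1:3 ratio, n(IO3^-) in the aliquot = 1/3 × 1.74 × 10^-3 = 5.80 × 10^-4 mol
[IO3^-]_dilute = 5.80 × 10^-4 / 0.00988 = 0.0587 mol/L
[IO3^-]_original = 0.0587 × 100.0/25.3 = 0.232 mol/L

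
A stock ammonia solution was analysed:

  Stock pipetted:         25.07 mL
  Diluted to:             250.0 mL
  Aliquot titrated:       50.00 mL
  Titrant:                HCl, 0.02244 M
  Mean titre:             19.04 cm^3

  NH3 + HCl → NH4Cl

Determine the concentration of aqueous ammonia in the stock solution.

n(HCl) = 0.01904 × 0.02244 = 4.273 × 10^-4 mol
n(NH3) in the aliquot = 4.273 × 10^-4 mol (1:1 ratio)
[NH3]_dilute = 4.273 × 10^-4 / 0.05000 = 0.008545 mol/L
Dilution factor = 250.0 / 25.07 = 9.972
[NH3]_stock = 0.008545 × 9.972 = 0.08521 mol/L

0.08521 M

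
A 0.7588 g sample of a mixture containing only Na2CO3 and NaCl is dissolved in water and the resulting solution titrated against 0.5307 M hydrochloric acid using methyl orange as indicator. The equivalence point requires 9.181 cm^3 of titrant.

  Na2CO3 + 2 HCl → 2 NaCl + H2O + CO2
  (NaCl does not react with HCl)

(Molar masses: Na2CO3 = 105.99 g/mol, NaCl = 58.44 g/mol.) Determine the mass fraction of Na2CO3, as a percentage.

n(HCl) = 0.009181 × 0.5307 = 4.872 × 10^-3 mol
Let x = n(Na2CO3), y = n(NaCl).
Titrant: 2x = 4.872 × 10^-3;  mass: 105.99x + 58.44y = 0.7588
Solving, x = 2.436 × 10^-3 mol, y = 8.566 × 10^-3 mol
mass of Na2CO3 = 2.436 × 10^-3 × 105.99 = 0.2582 g
% Na2CO3 = 0.2582 / 0.7588 × 100 = 34.03 %

34.03 %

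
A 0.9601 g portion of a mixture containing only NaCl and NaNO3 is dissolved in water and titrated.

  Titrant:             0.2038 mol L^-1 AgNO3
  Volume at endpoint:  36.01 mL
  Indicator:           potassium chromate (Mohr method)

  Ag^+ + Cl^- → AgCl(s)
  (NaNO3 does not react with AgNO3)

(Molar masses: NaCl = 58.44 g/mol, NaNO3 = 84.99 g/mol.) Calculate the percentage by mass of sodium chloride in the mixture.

n(AgNO3) = 0.03601 × 0.2038 = 7.339 × 10^-3 mol
Let x = n(NaCl), y = n(NaNO3).
Titrant: 1x = 7.339 × 10^-3;  mass: 58.44x + 84.99y = 0.9601
Solving, x = 7.339 × 10^-3 mol, y = 6.250 × 10^-3 mol
mass of NaCl = 7.339 × 10^-3 × 58.44 = 0.4289 g
% NaCl = 0.4289 / 0.9601 × 100 = 44.67 %

44.67 %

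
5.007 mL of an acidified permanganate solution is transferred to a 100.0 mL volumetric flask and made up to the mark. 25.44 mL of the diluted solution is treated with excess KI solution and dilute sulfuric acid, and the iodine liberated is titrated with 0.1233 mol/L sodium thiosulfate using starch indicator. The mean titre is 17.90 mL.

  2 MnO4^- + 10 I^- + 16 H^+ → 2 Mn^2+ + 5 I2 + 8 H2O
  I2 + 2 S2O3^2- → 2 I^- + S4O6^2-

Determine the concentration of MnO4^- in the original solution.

0.3465 mol/L

n(S2O3^2-) = 0.01790 × 0.1233 = 2.207 × 10^-3 mol
n(I2) = n(S2O3^2-)/2 = 1.104 × 10^-3 mol
From the 2:5 ratio, n(MnO4^-) in the aliquot = 2/5 × 1.104 × 10^-3 = 4.414 × 10^-4 mol
[MnO4^-]_dilute = 4.414 × 10^-4 / 0.02544 = 0.01735 mol/L
[MnO4^-]_original = 0.01735 × 100.0/5.007 = 0.3465 mol/L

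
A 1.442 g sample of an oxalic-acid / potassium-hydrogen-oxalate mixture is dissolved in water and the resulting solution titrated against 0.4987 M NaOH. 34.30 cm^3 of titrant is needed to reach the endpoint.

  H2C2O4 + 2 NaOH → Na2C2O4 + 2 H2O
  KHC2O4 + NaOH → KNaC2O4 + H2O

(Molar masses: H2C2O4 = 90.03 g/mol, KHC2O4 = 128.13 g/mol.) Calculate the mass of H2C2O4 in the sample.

n(NaOH) = 0.03430 × 0.4987 = 0.01711 mol
Let x = n(H2C2O4), y = n(KHC2O4).
Titrant: 2x + 1y = 0.01711;  mass: 90.03x + 128.13y = 1.442
Solving, x = 4.510 × 10^-3 mol, y = 8.085 × 10^-3 mol
mass of H2C2O4 = 4.510 × 10^-3 × 90.03 = 0.4060 g

0.4060 g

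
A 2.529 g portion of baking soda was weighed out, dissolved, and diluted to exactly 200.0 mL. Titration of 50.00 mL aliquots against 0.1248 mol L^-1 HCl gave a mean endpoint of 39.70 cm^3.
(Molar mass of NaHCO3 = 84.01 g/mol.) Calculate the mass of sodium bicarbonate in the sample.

NaHCO3 + HCl → NaCl + H2O + CO2
n(HCl) per titration = 0.03970 × 0.1248 = 4.955 × 10^-3 mol
n(NaHCO3) in each aliquot = 4.955 × 10^-3 mol (1:1 ratio)
n(NaHCO3) in the whole flask = 4.955 × 10^-3 × 200.0/50.00 = 0.01982 mol
mass of NaHCO3 = 0.01982 × 84.01 = 1.665 g

1.665 g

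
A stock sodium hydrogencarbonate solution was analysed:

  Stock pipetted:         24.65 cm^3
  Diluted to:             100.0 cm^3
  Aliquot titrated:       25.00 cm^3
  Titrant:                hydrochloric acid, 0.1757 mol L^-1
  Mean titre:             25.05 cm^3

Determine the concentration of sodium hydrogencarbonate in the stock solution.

NaHCO3 + HCl → NaCl + H2O + CO2
n(HCl) = 0.02505 × 0.1757 = 4.401 × 10^-3 mol
n(NaHCO3) in the aliquot = 4.401 × 10^-3 mol (1:1 ratio)
[NaHCO3]_dilute = 4.401 × 10^-3 / 0.02500 = 0.1761 mol/L
Dilution factor = 100.0 / 24.65 = 4.057
[NaHCO3]_stock = 0.1761 × 4.057 = 0.7142 mol/L

0.7142 mol/L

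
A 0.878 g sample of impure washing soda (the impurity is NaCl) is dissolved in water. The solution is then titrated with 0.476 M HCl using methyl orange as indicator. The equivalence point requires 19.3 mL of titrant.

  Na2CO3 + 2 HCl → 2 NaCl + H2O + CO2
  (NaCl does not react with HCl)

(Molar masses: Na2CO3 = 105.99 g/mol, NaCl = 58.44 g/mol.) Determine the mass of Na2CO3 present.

0.487 g

n(HCl) = 0.0193 × 0.476 = 9.19 × 10^-3 mol
Let x = n(Na2CO3), y = n(NaCl).
Titrant: 2x = 9.19 × 10^-3;  mass: 105.99x + 58.44y = 0.878
Solving, x = 4.59 × 10^-3 mol, y = 6.69 × 10^-3 mol
mass of Na2CO3 = 4.59 × 10^-3 × 105.99 = 0.487 g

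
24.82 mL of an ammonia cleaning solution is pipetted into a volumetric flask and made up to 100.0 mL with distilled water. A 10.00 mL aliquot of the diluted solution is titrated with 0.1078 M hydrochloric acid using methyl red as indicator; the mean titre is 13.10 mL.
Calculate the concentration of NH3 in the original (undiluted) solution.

0.5690 M

NH3 + HCl → NH4Cl
n(HCl) = 0.01310 × 0.1078 = 1.412 × 10^-3 mol
n(NH3) in the aliquot = 1.412 × 10^-3 mol (1:1 ratio)
[NH3]_dilute = 1.412 × 10^-3 / 0.01000 = 0.1412 mol/L
Dilution factor = 100.0 / 24.82 = 4.029
[NH3]_stock = 0.1412 × 4.029 = 0.5690 mol/L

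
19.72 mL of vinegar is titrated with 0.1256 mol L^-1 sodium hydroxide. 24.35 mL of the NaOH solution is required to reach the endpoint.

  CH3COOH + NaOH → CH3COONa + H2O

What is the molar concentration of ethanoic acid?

0.1551 mol/L

n(NaOH) = 0.02435 L × 0.1256 mol/L = 3.058 × 10^-3 mol
n(CH3COOH) = 3.058 × 10^-3 mol (1:1 mole ratio)
[CH3COOH] = 3.058 × 10^-3 mol / 0.01972 L = 0.1551 mol/L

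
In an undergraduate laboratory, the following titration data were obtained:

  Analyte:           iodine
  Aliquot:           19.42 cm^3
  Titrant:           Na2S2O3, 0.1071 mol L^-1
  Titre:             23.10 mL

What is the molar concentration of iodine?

I2 + 2 S2O3^2- → 2 I^- + S4O6^2-
n(Na2S2O3) = 0.02310 L × 0.1071 mol/L = 2.474 × 10^-3 mol
From the 1:2 mole ratio, n(I2) = 1/2 × 2.474 × 10^-3 = 1.237 × 10^-3 mol
[I2] = 1.237 × 10^-3 mol / 0.01942 L = 0.06370 mol/L

0.06370 mol/L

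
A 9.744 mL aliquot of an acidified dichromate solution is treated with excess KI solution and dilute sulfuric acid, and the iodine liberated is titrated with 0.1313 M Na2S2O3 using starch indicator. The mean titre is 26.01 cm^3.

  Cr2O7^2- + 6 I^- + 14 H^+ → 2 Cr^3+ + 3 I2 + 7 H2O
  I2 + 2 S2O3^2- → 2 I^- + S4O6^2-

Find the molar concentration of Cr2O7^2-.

0.05841 M

n(S2O3^2-) = 0.02601 × 0.1313 = 3.415 × 10^-3 mol
n(I2) = n(S2O3^2-)/2 = 1.708 × 10^-3 mol
From the 1:3 ratio, n(Cr2O7^2-) in the aliquot = 1/3 × 1.708 × 10^-3 = 5.692 × 10^-4 mol
[Cr2O7^2-] = 5.692 × 10^-4 / 0.009744 = 0.05841 mol/L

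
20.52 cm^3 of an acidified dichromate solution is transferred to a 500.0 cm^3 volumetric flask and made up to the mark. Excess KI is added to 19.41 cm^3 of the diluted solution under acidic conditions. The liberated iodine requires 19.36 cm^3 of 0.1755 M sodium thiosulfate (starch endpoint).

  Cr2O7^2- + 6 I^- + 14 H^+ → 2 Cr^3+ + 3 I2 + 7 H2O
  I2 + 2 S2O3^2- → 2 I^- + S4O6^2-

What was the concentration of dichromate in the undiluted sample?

0.7109 M

n(S2O3^2-) = 0.01936 × 0.1755 = 3.398 × 10^-3 mol
n(I2) = n(S2O3^2-)/2 = 1.699 × 10^-3 mol
From the 1:3 ratio, n(Cr2O7^2-) in the aliquot = 1/3 × 1.699 × 10^-3 = 5.663 × 10^-4 mol
[Cr2O7^2-]_dilute = 5.663 × 10^-4 / 0.01941 = 0.02917 mol/L
[Cr2O7^2-]_original = 0.02917 × 500.0/20.52 = 0.7109 mol/L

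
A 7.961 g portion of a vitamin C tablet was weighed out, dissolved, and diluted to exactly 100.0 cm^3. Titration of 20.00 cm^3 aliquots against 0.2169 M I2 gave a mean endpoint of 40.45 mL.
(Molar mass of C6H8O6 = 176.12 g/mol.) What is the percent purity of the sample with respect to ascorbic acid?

C6H8O6 + I2 → C6H6O6 + 2 HI
n(I2) per titration = 0.04045 × 0.2169 = 8.774 × 10^-3 mol
n(C6H8O6) in each aliquot = 8.774 × 10^-3 mol (1:1 ratio)
n(C6H8O6) in the whole flask = 8.774 × 10^-3 × 100.0/20.00 = 0.04387 mol
mass of C6H8O6 = 0.04387 × 176.12 = 7.726 g
% C6H8O6 = 7.726 / 7.961 × 100 = 97.05 %

97.05 %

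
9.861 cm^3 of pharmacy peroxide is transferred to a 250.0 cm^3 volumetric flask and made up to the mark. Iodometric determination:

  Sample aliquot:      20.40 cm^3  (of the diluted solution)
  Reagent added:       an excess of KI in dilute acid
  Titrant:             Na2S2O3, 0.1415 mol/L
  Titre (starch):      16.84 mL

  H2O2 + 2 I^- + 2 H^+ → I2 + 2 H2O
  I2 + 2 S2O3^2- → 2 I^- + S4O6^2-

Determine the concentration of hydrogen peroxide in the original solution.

1.481 mol/L

n(S2O3^2-) = 0.01684 × 0.1415 = 2.383 × 10^-3 mol
n(I2) = n(S2O3^2-)/2 = 1.191 × 10^-3 mol
n(H2O2) in the aliquot = 1.191 × 10^-3 mol (1:1 ratio)
[H2O2]_dilute = 1.191 × 10^-3 / 0.02040 = 0.05840 mol/L
[H2O2]_original = 0.05840 × 250.0/9.861 = 1.481 mol/L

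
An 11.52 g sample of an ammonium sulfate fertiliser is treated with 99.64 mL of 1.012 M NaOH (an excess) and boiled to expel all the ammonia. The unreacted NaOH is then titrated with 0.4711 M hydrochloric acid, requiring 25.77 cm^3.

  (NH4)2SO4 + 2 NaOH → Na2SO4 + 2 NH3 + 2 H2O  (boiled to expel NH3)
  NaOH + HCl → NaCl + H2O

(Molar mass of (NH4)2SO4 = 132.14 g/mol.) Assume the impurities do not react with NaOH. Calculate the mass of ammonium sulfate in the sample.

n(NaOH) added = 0.09964 × 1.012 = 0.1008 mol
n(HCl) used in back-titration = 0.02577 × 0.4711 = 0.01214 mol
n(NaOH) left over = 0.01214 mol (1:1 ratio)
n(NaOH) consumed by analyte = 0.1008 − 0.01214 = 0.08870 mol
From the 1:2 ratio, n((NH4)2SO4) = 1/2 × 0.08870 = 0.04435 mol
mass of (NH4)2SO4 = 0.04435 × 132.14 = 5.860 g

5.860 g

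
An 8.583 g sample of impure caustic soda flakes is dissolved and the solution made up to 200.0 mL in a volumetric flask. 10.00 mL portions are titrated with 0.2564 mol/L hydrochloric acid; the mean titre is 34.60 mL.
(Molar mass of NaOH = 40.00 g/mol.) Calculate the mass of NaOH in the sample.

NaOH + HCl → NaCl + H2O
n(HCl) per titration = 0.03460 × 0.2564 = 8.871 × 10^-3 mol
n(NaOH) in each aliquot = 8.871 × 10^-3 mol (1:1 ratio)
n(NaOH) in the whole flask = 8.871 × 10^-3 × 200.0/10.00 = 0.1774 mol
mass of NaOH = 0.1774 × 40.00 = 7.097 g

7.097 g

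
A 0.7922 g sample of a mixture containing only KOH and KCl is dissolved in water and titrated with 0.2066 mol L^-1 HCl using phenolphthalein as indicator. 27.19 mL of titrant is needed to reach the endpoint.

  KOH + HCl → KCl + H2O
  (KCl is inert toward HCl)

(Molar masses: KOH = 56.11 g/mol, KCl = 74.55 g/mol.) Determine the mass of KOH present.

n(HCl) = 0.02719 × 0.2066 = 5.617 × 10^-3 mol
Let x = n(KOH), y = n(KCl).
Titrant: 1x = 5.617 × 10^-3;  mass: 56.11x + 74.55y = 0.7922
Solving, x = 5.617 × 10^-3 mol, y = 6.398 × 10^-3 mol
mass of KOH = 5.617 × 10^-3 × 56.11 = 0.3152 g

0.3152 g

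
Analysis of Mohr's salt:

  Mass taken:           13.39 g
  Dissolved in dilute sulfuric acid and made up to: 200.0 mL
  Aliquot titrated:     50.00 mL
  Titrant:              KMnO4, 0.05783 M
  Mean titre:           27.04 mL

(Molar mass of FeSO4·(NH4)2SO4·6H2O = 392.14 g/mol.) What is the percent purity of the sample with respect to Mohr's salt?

91.59 %

MnO4^- + 5 Fe^2+ + 8 H^+ → Mn^2+ + 5 Fe^3+ + 4 H2O
n(KMnO4) per titration = 0.02704 × 0.05783 = 1.564 × 10^-3 mol
From the 5:1 ratio, n(FeSO4·(NH4)2SO4·6H2O) in each aliquot = 5/1 × 1.564 × 10^-3 = 7.819 × 10^-3 mol
n(FeSO4·(NH4)2SO4·6H2O) in the whole flask = 7.819 × 10^-3 × 200.0/50.00 = 0.03127 mol
mass of FeSO4·(NH4)2SO4·6H2O = 0.03127 × 392.14 = 12.26 g
% FeSO4·(NH4)2SO4·6H2O = 12.26 / 13.39 × 100 = 91.59 %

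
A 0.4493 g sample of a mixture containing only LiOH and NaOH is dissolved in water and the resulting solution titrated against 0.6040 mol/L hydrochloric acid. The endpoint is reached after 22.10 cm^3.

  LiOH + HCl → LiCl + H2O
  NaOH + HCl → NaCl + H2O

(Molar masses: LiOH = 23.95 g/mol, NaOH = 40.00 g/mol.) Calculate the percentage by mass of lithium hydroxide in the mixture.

n(HCl) = 0.02210 × 0.6040 = 0.01335 mol
Let x = n(LiOH), y = n(NaOH).
Titrant: 1x + 1y = 0.01335;  mass: 23.95x + 40.00y = 0.4493
Solving, x = 5.273 × 10^-3 mol, y = 8.075 × 10^-3 mol
mass of LiOH = 5.273 × 10^-3 × 23.95 = 0.1263 g
% LiOH = 0.1263 / 0.4493 × 100 = 28.11 %

28.11 %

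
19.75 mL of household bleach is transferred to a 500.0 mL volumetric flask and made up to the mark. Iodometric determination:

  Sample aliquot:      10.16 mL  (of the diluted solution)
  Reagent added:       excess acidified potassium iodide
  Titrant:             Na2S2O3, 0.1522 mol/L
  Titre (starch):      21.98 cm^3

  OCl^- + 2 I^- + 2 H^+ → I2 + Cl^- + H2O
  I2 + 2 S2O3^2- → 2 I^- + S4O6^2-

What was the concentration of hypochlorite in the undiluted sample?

4.168 mol/L

n(S2O3^2-) = 0.02198 × 0.1522 = 3.345 × 10^-3 mol
n(I2) = n(S2O3^2-)/2 = 1.673 × 10^-3 mol
n(OCl^-) in the aliquot = 1.673 × 10^-3 mol (1:1 ratio)
[OCl^-]_dilute = 1.673 × 10^-3 / 0.01016 = 0.1646 mol/L
[OCl^-]_original = 0.1646 × 500.0/19.75 = 4.168 mol/L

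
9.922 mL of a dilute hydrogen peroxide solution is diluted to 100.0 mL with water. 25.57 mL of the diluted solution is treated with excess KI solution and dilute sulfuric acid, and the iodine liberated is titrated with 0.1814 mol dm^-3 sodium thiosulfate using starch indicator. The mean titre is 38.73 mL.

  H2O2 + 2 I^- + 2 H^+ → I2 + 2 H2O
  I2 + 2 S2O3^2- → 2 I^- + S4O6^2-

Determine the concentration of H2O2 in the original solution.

1.385 mol/L

n(S2O3^2-) = 0.03873 × 0.1814 = 7.026 × 10^-3 mol
n(I2) = n(S2O3^2-)/2 = 3.513 × 10^-3 mol
n(H2O2) in the aliquot = 3.513 × 10^-3 mol (1:1 ratio)
[H2O2]_dilute = 3.513 × 10^-3 / 0.02557 = 0.1374 mol/L
[H2O2]_original = 0.1374 × 100.0/9.922 = 1.385 mol/L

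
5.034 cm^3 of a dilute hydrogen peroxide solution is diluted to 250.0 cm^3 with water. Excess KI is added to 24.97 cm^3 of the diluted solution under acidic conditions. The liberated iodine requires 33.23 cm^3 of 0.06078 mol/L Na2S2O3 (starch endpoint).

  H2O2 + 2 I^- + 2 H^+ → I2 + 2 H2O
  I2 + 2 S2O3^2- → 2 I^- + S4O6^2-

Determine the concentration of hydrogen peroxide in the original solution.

2.008 mol/L

n(S2O3^2-) = 0.03323 × 0.06078 = 2.020 × 10^-3 mol
n(I2) = n(S2O3^2-)/2 = 1.010 × 10^-3 mol
n(H2O2) in the aliquot = 1.010 × 10^-3 mol (1:1 ratio)
[H2O2]_dilute = 1.010 × 10^-3 / 0.02497 = 0.04044 mol/L
[H2O2]_original = 0.04044 × 250.0/5.034 = 2.008 mol/L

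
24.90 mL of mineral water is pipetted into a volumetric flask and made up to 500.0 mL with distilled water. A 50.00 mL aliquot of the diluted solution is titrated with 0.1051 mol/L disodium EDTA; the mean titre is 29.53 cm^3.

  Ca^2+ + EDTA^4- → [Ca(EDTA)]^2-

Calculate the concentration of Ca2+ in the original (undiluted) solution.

1.246 mol/L

n(EDTA) = 0.02953 × 0.1051 = 3.104 × 10^-3 mol
n(Ca2+) in the aliquot = 3.104 × 10^-3 mol (1:1 ratio)
[Ca2+]_dilute = 3.104 × 10^-3 / 0.05000 = 0.06207 mol/L
Dilution factor = 500.0 / 24.90 = 20.08
[Ca2+]_stock = 0.06207 × 20.08 = 1.246 mol/L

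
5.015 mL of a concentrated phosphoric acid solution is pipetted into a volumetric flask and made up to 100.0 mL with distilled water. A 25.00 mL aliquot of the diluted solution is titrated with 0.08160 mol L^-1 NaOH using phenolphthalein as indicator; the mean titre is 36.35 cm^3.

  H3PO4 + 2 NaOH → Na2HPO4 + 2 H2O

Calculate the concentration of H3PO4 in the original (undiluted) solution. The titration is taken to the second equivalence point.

1.183 mol/L

n(NaOH) = 0.03635 × 0.08160 = 2.966 × 10^-3 mol
From the 1:2 ratio, n(H3PO4) in the aliquot = 1/2 × 2.966 × 10^-3 = 1.483 × 10^-3 mol
[H3PO4]_dilute = 1.483 × 10^-3 / 0.02500 = 0.05932 mol/L
Dilution factor = 100.0 / 5.015 = 19.94
[H3PO4]_stock = 0.05932 × 19.94 = 1.183 mol/L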